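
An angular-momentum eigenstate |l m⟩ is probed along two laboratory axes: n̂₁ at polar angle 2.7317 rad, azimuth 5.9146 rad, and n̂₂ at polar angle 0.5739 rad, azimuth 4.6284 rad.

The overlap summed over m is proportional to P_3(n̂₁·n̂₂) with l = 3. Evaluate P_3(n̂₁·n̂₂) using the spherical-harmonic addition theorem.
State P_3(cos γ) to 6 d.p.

Addition theorem: P_3(cos γ) = (4π/7) Σ_m Y*_{lm}(Ω₁) Y_{lm}(Ω₂), m = −3…3:
  [-3]  conj(Y_{3,-3})(Ω₁) = 0.01184 - 0.02360j ; Y_{3,-3}(Ω₂) = 0.01665 - 0.06466j ; Δ = -0.00133 - 0.00116j
  [-2]  conj(Y_{3,-2})(Ω₁) = -0.11021 + 0.10006j ; Y_{3,-2}(Ω₂) = -0.24941 - 0.04229j ; Δ = 0.03172 - 0.02030j
  [-1]  conj(Y_{3,-1})(Ω₁) = 0.38517 - 0.14876j ; Y_{3,-1}(Ω₂) = -0.03718 + 0.44169j ; Δ = 0.05139 + 0.17565j
  [+0]  conj(Y_{3,0})(Ω₁) = -0.41275 + 0.00000j ; Y_{3,0}(Ω₂) = 0.16492 + 0.00000j ; Δ = -0.06807 + 0.00000j
  [+1]  conj(Y_{3,1})(Ω₁) = -0.38517 - 0.14876j ; Y_{3,1}(Ω₂) = 0.03718 + 0.44169j ; Δ = 0.05139 - 0.17565j
  [+2]  conj(Y_{3,2})(Ω₁) = -0.11021 - 0.10006j ; Y_{3,2}(Ω₂) = -0.24941 + 0.04229j ; Δ = 0.03172 + 0.02030j
  [+3]  conj(Y_{3,3})(Ω₁) = -0.01184 - 0.02360j ; Y_{3,3}(Ω₂) = -0.01665 - 0.06466j ; Δ = -0.00133 + 0.00116j
Accumulated sum 0.09548 + 0.00000j; after 4π/(2l+1) scaling, 0.17141 + 0.00000j ⇒ P_3 = 0.171410

0.171410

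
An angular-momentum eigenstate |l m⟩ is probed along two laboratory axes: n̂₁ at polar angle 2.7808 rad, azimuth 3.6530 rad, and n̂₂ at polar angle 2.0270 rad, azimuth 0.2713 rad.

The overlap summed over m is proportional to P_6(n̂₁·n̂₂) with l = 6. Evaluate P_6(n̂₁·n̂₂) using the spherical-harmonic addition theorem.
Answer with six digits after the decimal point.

-0.243347

Expand P_6 via completeness: Σ_{m} conj(Y_{6,m}) at Ω₁ times Y_{6,m} at Ω₂ —
  m=-6: -0.00093 + 0.00007j × -0.01441 - 0.25246j = 0.00003 + 0.00023j  (running Σ = 0.00003 + 0.00023j)
  m=-5: -0.00716 + 0.00474j × -0.09142 + 0.42003j = -0.00134 - 0.00344j  (running Σ = -0.00130 - 0.00321j)
  m=-4: -0.02186 + 0.04252j × 0.12274 - 0.23258j = 0.00721 + 0.01030j  (running Σ = 0.00590 + 0.00710j)
  m=-3: 0.00650 + 0.17762j × 0.12334 - 0.13058j = 0.02399 + 0.02106j  (running Σ = 0.02990 + 0.02816j)
  m=-2: 0.22267 + 0.36484j × -0.28107 + 0.16948j = -0.12442 - 0.06481j  (running Σ = -0.09452 - 0.03665j)
  m=-1: 0.47775 + 0.26812j × -0.06603 + 0.01837j = -0.03647 - 0.00893j  (running Σ = -0.13099 - 0.04558j)
  m=0: 0.03097 + 0.00000j × 0.33069 + 0.00000j = 0.01024 + 0.00000j  (running Σ = -0.12075 - 0.04558j)
  m=1: -0.47775 + 0.26812j × 0.06603 + 0.01837j = -0.03647 + 0.00893j  (running Σ = -0.15722 - 0.03665j)
  m=2: 0.22267 - 0.36484j × -0.28107 - 0.16948j = -0.12442 + 0.06481j  (running Σ = -0.28164 + 0.02816j)
  m=3: -0.00650 + 0.17762j × -0.12334 - 0.13058j = 0.02399 - 0.02106j  (running Σ = -0.25765 + 0.00710j)
  m=4: -0.02186 - 0.04252j × 0.12274 + 0.23258j = 0.00721 - 0.01030j  (running Σ = -0.25044 - 0.00321j)
  m=5: 0.00716 + 0.00474j × 0.09142 + 0.42003j = -0.00134 + 0.00344j  (running Σ = -0.25178 + 0.00023j)
  m=6: -0.00093 - 0.00007j × -0.01441 + 0.25246j = 0.00003 - 0.00023j  (running Σ = -0.25174 + 0.00000j)
Accumulated sum -0.25174 + 0.00000j; after 4π/(2l+1) scaling, -0.24335 + 0.00000j ⇒ P_6 = -0.243347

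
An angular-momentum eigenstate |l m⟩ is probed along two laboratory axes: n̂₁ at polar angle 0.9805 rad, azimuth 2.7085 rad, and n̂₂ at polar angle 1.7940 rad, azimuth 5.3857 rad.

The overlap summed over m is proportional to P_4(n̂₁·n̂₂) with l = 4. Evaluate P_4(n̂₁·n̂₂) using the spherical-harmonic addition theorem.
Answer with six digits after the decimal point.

-0.061120

Summing Y*_{l m}(θ₁,φ₁)·Y_{l m}(θ₂,φ₂) over m ∈ [−4, 4]; prefactor 4π/(2·4+1) = 1.396263:
  term(m=-4) = (-0.023865, 0.080925)   from Y*(Ω₁)=(-0.033913, -0.208059), Y(Ω₂)=(-0.360672, -0.173490)
  term(m=-3) = (0.018136, 0.101031)   from Y*(Ω₁)=(-0.107137, 0.384841), Y(Ω₂)=(0.231468, -0.111565)
  term(m=-2) = (-0.033772, -0.045170)   from Y*(Ω₁)=(0.174779, -0.205574), Y(Ω₂)=(0.046465, -0.203787)
  term(m=-1) = (0.044120, 0.022101)   from Y*(Ω₁)=(0.165071, -0.076324), Y(Ω₂)=(0.169202, 0.212124)
  term(m=+0) = (-0.053013, -0.000000)   from Y*(Ω₁)=(-0.310474, -0.000000), Y(Ω₂)=(0.170747, 0.000000)
  term(m=+1) = (0.044120, -0.022101)   from Y*(Ω₁)=(-0.165071, -0.076324), Y(Ω₂)=(-0.169202, 0.212124)
  term(m=+2) = (-0.033772, 0.045170)   from Y*(Ω₁)=(0.174779, 0.205574), Y(Ω₂)=(0.046465, 0.203787)
  term(m=+3) = (0.018136, -0.101031)   from Y*(Ω₁)=(0.107137, 0.384841), Y(Ω₂)=(-0.231468, -0.111565)
  term(m=+4) = (-0.023865, -0.080925)   from Y*(Ω₁)=(-0.033913, 0.208059), Y(Ω₂)=(-0.360672, 0.173490)
Total Σ_m = (-0.043774, -0.000000). Multiply by 1.396263: (-0.061120, -0.000000). P_4(cos γ) = -0.061120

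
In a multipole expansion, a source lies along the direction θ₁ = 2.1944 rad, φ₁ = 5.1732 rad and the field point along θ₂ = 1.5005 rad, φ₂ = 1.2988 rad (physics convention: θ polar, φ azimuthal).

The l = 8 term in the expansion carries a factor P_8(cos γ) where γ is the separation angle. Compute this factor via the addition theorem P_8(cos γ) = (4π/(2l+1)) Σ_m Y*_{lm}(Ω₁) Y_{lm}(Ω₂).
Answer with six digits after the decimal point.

Addition theorem: P_8(cos γ) = (4π/17) Σ_m Y*_{lm}(Ω₁) Y_{lm}(Ω₂), m = −8…8:
  m=-8: Y*=-0.083125-0.050382i  Y=-0.287486+0.415587i  product +0.044836-0.020061i
  m=-7: Y*=-0.023490+0.278704i  Y=-0.134500-0.046548i  product +0.016132-0.036392i
  m=-6: Y*=+0.412204-0.163077i  Y=-0.020998+0.342785i  product +0.047245+0.144722i
  m=-5: Y*=-0.263081-0.236984i  Y=-0.161409+0.034541i  product +0.050649+0.029164i
  m=-4: Y*=+0.012155-0.043504i  Y=+0.135811+0.259089i  product +0.012922-0.002759i
  m=-3: Y*=-0.356766+0.068008i  Y=-0.127426+0.119859i  product +0.037310-0.051428i
  m=-2: Y*=+0.090613+0.119400i  Y=+0.230868+0.139645i  product +0.004246+0.040219i
  m=-1: Y*=-0.133896+0.269702i  Y=-0.048076+0.172371i  product -0.040052-0.036046i
  m=+0: Y*=+0.198848-0.000000i  Y=+0.263072+0.000000i  product +0.052311+0.000000i
  m=+1: Y*=+0.133896+0.269702i  Y=+0.048076+0.172371i  product -0.040052+0.036046i
  m=+2: Y*=+0.090613-0.119400i  Y=+0.230868-0.139645i  product +0.004246-0.040219i
  m=+3: Y*=+0.356766+0.068008i  Y=+0.127426+0.119859i  product +0.037310+0.051428i
  m=+4: Y*=+0.012155+0.043504i  Y=+0.135811-0.259089i  product +0.012922+0.002759i
  m=+5: Y*=+0.263081-0.236984i  Y=+0.161409+0.034541i  product +0.050649-0.029164i
  m=+6: Y*=+0.412204+0.163077i  Y=-0.020998-0.342785i  product +0.047245-0.144722i
  m=+7: Y*=+0.023490+0.278704i  Y=+0.134500-0.046548i  product +0.016132+0.036392i
  m=+8: Y*=-0.083125+0.050382i  Y=-0.287486-0.415587i  product +0.044836+0.020061i
Σ over m = +0.398888-0.000000i; ×(4π/17) → +0.294857-0.000000i. Real part: 0.294857

0.294857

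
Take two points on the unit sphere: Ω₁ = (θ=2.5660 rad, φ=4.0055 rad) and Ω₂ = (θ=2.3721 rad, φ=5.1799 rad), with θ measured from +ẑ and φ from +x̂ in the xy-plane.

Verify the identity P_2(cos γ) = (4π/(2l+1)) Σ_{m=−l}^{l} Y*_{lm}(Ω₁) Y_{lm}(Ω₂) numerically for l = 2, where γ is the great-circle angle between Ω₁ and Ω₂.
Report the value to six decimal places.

Expand P_2 via completeness: Σ_{m} conj(Y_{2,m}) at Ω₁ times Y_{2,m} at Ω₂ —
  [-2]  conj(Y_{2,-2})(Ω₁) = -0.01790 + 0.11304j ; Y_{2,-2}(Ω₂) = -0.11104 + 0.15046j ; Δ = -0.01502 - 0.01524j
  [-1]  conj(Y_{2,-1})(Ω₁) = 0.22911 + 0.26824j ; Y_{2,-1}(Ω₂) = -0.17399 - 0.34465j ; Δ = 0.05258 - 0.12563j
  [+0]  conj(Y_{2,0})(Ω₁) = 0.35043 + 0.00000j ; Y_{2,0}(Ω₂) = 0.17274 + 0.00000j ; Δ = 0.06053 + 0.00000j
  [+1]  conj(Y_{2,1})(Ω₁) = -0.22911 + 0.26824j ; Y_{2,1}(Ω₂) = 0.17399 - 0.34465j ; Δ = 0.05258 + 0.12563j
  [+2]  conj(Y_{2,2})(Ω₁) = -0.01790 - 0.11304j ; Y_{2,2}(Ω₂) = -0.11104 - 0.15046j ; Δ = -0.01502 + 0.01524j
Total Σ_m = 0.13566 - 0.00000j. Multiply by 2.513274: 0.34095 - 0.00000j. P_2(cos γ) = 0.340954

0.340954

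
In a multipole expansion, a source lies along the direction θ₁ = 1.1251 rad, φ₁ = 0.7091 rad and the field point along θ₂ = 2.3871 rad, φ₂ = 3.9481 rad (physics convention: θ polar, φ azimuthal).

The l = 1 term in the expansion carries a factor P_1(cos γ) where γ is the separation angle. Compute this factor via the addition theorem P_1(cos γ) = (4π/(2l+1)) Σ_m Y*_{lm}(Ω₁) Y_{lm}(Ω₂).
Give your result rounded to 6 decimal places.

-0.929178

Summing Y*_{l m}(θ₁,φ₁)·Y_{l m}(θ₂,φ₂) over m ∈ [−1, 1]; prefactor 4π/(2·1+1) = 4.188790:
  term(m=-1) = (-0.073420, 0.007174)   from Y*(Ω₁)=(0.236597, 0.202992), Y(Ω₂)=(-0.163757, 0.170821)
  term(m=+0) = (-0.074985, 0.000000)   from Y*(Ω₁)=(0.210630, -0.000000), Y(Ω₂)=(-0.356005, 0.000000)
  term(m=+1) = (-0.073420, -0.007174)   from Y*(Ω₁)=(-0.236597, 0.202992), Y(Ω₂)=(0.163757, 0.170821)
Σ over m = (-0.221825, 0.000000); ×(4π/3) → (-0.929178, 0.000000). Real part: -0.929178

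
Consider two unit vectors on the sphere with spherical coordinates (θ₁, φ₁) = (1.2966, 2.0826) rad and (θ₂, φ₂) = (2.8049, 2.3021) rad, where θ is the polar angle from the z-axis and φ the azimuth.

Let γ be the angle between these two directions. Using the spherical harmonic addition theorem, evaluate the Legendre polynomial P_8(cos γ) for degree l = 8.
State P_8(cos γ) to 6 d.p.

Term-by-term m-sum for l=8 (normalisation 4π/17 = 0.739198):
  term(m=-8) = -0.000005-0.000027i   from Y*(Ω₁)=-0.220216-0.309801i, Y(Ω₂)=+0.000066+0.000031i
  term(m=-7) = -0.000012+0.000357i   from Y*(Ω₁)=-0.182554+0.386732i, Y(Ω₂)=+0.000768-0.000331i
  term(m=-6) = +0.000045-0.000175i   from Y*(Ω₁)=+0.029812-0.002113i, Y(Ω₂)=+0.001929-0.005734i
  term(m=-5) = +0.004935-0.009636i   from Y*(Ω₁)=+0.190288+0.288816i, Y(Ω₂)=-0.015414-0.027241i
  term(m=-4) = -0.012251+0.014759i   from Y*(Ω₁)=+0.074188-0.143757i, Y(Ω₂)=-0.115805-0.025456i
  term(m=-3) = -0.069754+0.053969i   from Y*(Ω₁)=+0.274817-0.009729i, Y(Ω₂)=-0.260447+0.187163i
  term(m=-2) = +0.107846-0.050640i   from Y*(Ω₁)=-0.109973-0.180507i, Y(Ω₂)=-0.060865+0.560382i
  term(m=-1) = +0.106770-0.023820i   from Y*(Ω₁)=+0.116851-0.208020i, Y(Ω₂)=+0.306206+0.341265i
  term(m=+0) = +0.055394+0.000000i   from Y*(Ω₁)=-0.224231-0.000000i, Y(Ω₂)=-0.247040+0.000000i
  term(m=+1) = +0.106770+0.023820i   from Y*(Ω₁)=-0.116851-0.208020i, Y(Ω₂)=-0.306206+0.341265i
  term(m=+2) = +0.107846+0.050640i   from Y*(Ω₁)=-0.109973+0.180507i, Y(Ω₂)=-0.060865-0.560382i
  term(m=+3) = -0.069754-0.053969i   from Y*(Ω₁)=-0.274817-0.009729i, Y(Ω₂)=+0.260447+0.187163i
  term(m=+4) = -0.012251-0.014759i   from Y*(Ω₁)=+0.074188+0.143757i, Y(Ω₂)=-0.115805+0.025456i
  term(m=+5) = +0.004935+0.009636i   from Y*(Ω₁)=-0.190288+0.288816i, Y(Ω₂)=+0.015414-0.027241i
  term(m=+6) = +0.000045+0.000175i   from Y*(Ω₁)=+0.029812+0.002113i, Y(Ω₂)=+0.001929+0.005734i
  term(m=+7) = -0.000012-0.000357i   from Y*(Ω₁)=+0.182554+0.386732i, Y(Ω₂)=-0.000768-0.000331i
  term(m=+8) = -0.000005+0.000027i   from Y*(Ω₁)=-0.220216+0.309801i, Y(Ω₂)=+0.000066-0.000031i
Σ over m = +0.330542-0.000000i; ×(4π/17) → +0.244336-0.000000i. Real part: 0.244336

0.244336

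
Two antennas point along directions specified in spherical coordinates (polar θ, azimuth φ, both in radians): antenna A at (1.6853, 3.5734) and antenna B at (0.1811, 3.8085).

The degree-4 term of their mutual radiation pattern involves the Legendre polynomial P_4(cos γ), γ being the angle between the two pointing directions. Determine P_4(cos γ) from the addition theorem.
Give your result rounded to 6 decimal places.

Expand P_4 via completeness: Σ_{m} conj(Y_{4,m}) at Ω₁ times Y_{4,m} at Ω₂ —
  m=-4: -0.067156+0.425791i × -0.000414-0.000213i = +0.000118-0.000162i  (running Σ = +0.000118-0.000162i)
  m=-3: +0.038126+0.134934i × +0.002998+0.006539i = -0.000768+0.000654i  (running Σ = -0.000650+0.000492i)
  m=-2: -0.194900-0.228049i × +0.014708-0.060897i = -0.016754+0.008515i  (running Σ = -0.017404+0.009006i)
  m=-1: -0.141851-0.065366i × -0.248472+0.195605i = +0.048032-0.011505i  (running Σ = +0.030628-0.002499i)
  m=0: +0.276560-0.000000i × +0.712912+0.000000i = +0.197163+0.000000i  (running Σ = +0.227791-0.002499i)
  m=1: +0.141851-0.065366i × +0.248472+0.195605i = +0.048032+0.011505i  (running Σ = +0.275823+0.009006i)
  m=2: -0.194900+0.228049i × +0.014708+0.060897i = -0.016754-0.008515i  (running Σ = +0.259069+0.000492i)
  m=3: -0.038126+0.134934i × -0.002998+0.006539i = -0.000768-0.000654i  (running Σ = +0.258301-0.000162i)
  m=4: -0.067156-0.425791i × -0.000414+0.000213i = +0.000118+0.000162i  (running Σ = +0.258420-0.000000i)
Σ over m = +0.258420-0.000000i; ×(4π/9) → +0.360822-0.000000i. Real part: 0.360822

0.360822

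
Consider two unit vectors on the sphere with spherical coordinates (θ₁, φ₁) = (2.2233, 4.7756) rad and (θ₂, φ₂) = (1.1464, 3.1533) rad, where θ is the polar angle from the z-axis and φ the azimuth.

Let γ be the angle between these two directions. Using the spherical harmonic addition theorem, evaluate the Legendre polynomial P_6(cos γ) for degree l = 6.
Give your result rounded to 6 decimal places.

Term-by-term m-sum for l=6 (normalisation 4π/13 = 0.966644):
  term(m=-6) = -0.032039-0.010229i   from Y*(Ω₁)=-0.112925-0.045008i, Y(Ω₂)=+0.275983-0.019418i
  term(m=-5) = +0.035491-0.134761i   from Y*(Ω₁)=-0.100020+0.305856i, Y(Ω₂)=-0.432316+0.025335i
  term(m=-4) = +0.090529+0.018919i   from Y*(Ω₁)=+0.420673+0.108691i, Y(Ω₂)=+0.212626-0.009964i
  term(m=-3) = +0.007423-0.047659i   from Y*(Ω₁)=+0.039467-0.205623i, Y(Ω₂)=+0.230224-0.008089i
  term(m=-2) = -0.070239-0.007261i   from Y*(Ω₁)=+0.234745+0.029836i, Y(Ω₂)=-0.298324+0.006986i
  term(m=-1) = -0.002147+0.041657i   from Y*(Ω₁)=+0.019772-0.312372i, Y(Ω₂)=-0.133257+0.001560i
  term(m=+0) = +0.048675+0.000000i   from Y*(Ω₁)=+0.157118-0.000000i, Y(Ω₂)=+0.309797+0.000000i
  term(m=+1) = -0.002147-0.041657i   from Y*(Ω₁)=-0.019772-0.312372i, Y(Ω₂)=+0.133257+0.001560i
  term(m=+2) = -0.070239+0.007261i   from Y*(Ω₁)=+0.234745-0.029836i, Y(Ω₂)=-0.298324-0.006986i
  term(m=+3) = +0.007423+0.047659i   from Y*(Ω₁)=-0.039467-0.205623i, Y(Ω₂)=-0.230224-0.008089i
  term(m=+4) = +0.090529-0.018919i   from Y*(Ω₁)=+0.420673-0.108691i, Y(Ω₂)=+0.212626+0.009964i
  term(m=+5) = +0.035491+0.134761i   from Y*(Ω₁)=+0.100020+0.305856i, Y(Ω₂)=+0.432316+0.025335i
  term(m=+6) = -0.032039+0.010229i   from Y*(Ω₁)=-0.112925+0.045008i, Y(Ω₂)=+0.275983+0.019418i
Σ over m = +0.106711-0.000000i; ×(4π/13) → +0.103152-0.000000i. Real part: 0.103152

0.103152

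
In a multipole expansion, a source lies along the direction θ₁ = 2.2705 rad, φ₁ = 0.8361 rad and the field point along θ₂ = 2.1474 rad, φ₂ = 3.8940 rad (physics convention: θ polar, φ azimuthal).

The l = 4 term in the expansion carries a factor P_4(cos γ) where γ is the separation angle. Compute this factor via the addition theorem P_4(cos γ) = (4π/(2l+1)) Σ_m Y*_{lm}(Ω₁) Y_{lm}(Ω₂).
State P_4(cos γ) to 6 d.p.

0.094048

Summing Y*_{l m}(θ₁,φ₁)·Y_{l m}(θ₂,φ₂) over m ∈ [−4, 4]; prefactor 4π/(2·4+1) = 1.396263:
  term(m=-4) = +0.031293+0.010886i   from Y*(Ω₁)=-0.148482-0.030533i, Y(Ω₂)=-0.216666-0.028759i
  term(m=-3) = -0.140551-0.036050i   from Y*(Ω₁)=+0.290931-0.213593i, Y(Ω₂)=-0.254797-0.310977i
  term(m=-2) = +0.093329+0.015770i   from Y*(Ω₁)=-0.037718+0.370685i, Y(Ω₂)=+0.016749-0.253480i
  term(m=-1) = -0.004476-0.000375i   from Y*(Ω₁)=+0.015145+0.016764i, Y(Ω₂)=-0.145134+0.135861i
  term(m=+0) = +0.108166+0.000000i   from Y*(Ω₁)=-0.361983-0.000000i, Y(Ω₂)=-0.298815+0.000000i
  term(m=+1) = -0.004476+0.000375i   from Y*(Ω₁)=-0.015145+0.016764i, Y(Ω₂)=+0.145134+0.135861i
  term(m=+2) = +0.093329-0.015770i   from Y*(Ω₁)=-0.037718-0.370685i, Y(Ω₂)=+0.016749+0.253480i
  term(m=+3) = -0.140551+0.036050i   from Y*(Ω₁)=-0.290931-0.213593i, Y(Ω₂)=+0.254797-0.310977i
  term(m=+4) = +0.031293-0.010886i   from Y*(Ω₁)=-0.148482+0.030533i, Y(Ω₂)=-0.216666+0.028759i
Σ over m = +0.067357+0.000000i; ×(4π/9) → +0.094048+0.000000i. Real part: 0.094048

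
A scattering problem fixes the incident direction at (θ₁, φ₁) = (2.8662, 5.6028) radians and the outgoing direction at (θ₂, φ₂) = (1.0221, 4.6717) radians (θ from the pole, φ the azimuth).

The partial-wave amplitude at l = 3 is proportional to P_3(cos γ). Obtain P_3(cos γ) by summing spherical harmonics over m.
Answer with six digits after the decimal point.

Term-by-term m-sum for l=3 (normalisation 4π/7 = 1.795196):
  m=-3: Y*=(-0.003802, -0.007478)  Y=(0.031554, -0.257209)  product (-0.002043, 0.000742)
  m=-2: Y*=(-0.015161, 0.071123)  Y=(-0.386749, -0.031543)  product (0.008107, -0.027029)
  m=-1: Y*=(0.247993, -0.200701)  Y=(-0.004040, 0.099240)  product (0.018916, 0.025422)
  m=+0: Y*=(-0.585459, -0.000000)  Y=(-0.319169, 0.000000)  product (0.186860, 0.000000)
  m=+1: Y*=(-0.247993, -0.200701)  Y=(0.004040, 0.099240)  product (0.018916, -0.025422)
  m=+2: Y*=(-0.015161, -0.071123)  Y=(-0.386749, 0.031543)  product (0.008107, 0.027029)
  m=+3: Y*=(0.003802, -0.007478)  Y=(-0.031554, -0.257209)  product (-0.002043, -0.000742)
Total Σ_m = (0.236819, -0.000000). Multiply by 1.795196: (0.425136, -0.000000). P_3(cos γ) = 0.425136

0.425136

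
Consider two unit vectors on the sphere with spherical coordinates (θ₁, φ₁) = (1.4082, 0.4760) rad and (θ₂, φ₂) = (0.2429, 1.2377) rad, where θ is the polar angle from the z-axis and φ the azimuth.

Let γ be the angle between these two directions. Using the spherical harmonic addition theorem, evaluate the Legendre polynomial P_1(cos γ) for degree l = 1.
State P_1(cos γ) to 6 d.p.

Addition theorem: P_1(cos γ) = (4π/3) Σ_m Y*_{lm}(Ω₁) Y_{lm}(Ω₂), m = −1…1:
  m=-1: +0.303037+0.156227i × +0.027171-0.078530i = +0.020502-0.019553i  (running Σ = +0.020502-0.019553i)
  m=0: +0.079095-0.000000i × +0.474259+0.000000i = +0.037512+0.000000i  (running Σ = +0.058014-0.019553i)
  m=1: -0.303037+0.156227i × -0.027171-0.078530i = +0.020502+0.019553i  (running Σ = +0.078516+0.000000i)
Accumulated sum +0.078516+0.000000i; after 4π/(2l+1) scaling, +0.328888+0.000000i ⇒ P_1 = 0.328888

0.328888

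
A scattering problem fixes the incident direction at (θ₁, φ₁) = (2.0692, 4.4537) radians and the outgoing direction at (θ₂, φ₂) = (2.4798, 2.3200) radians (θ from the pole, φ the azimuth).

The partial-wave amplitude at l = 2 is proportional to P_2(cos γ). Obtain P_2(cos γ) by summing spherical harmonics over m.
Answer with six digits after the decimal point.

-0.488102

Summing Y*_{l m}(θ₁,φ₁)·Y_{l m}(θ₂,φ₂) over m ∈ [−2, 2]; prefactor 4π/(2·2+1) = 2.513274:
  term(m=-2) = -0.018713-0.039239i   from Y*(Ω₁)=-0.259004+0.147396i, Y(Ω₂)=-0.010551+0.145494i
  term(m=-1) = -0.064831+0.102743i   from Y*(Ω₁)=+0.082978+0.313578i, Y(Ω₂)=+0.255077+0.274243i
  term(m=+0) = -0.027123-0.000000i   from Y*(Ω₁)=-0.099184-0.000000i, Y(Ω₂)=+0.273461+0.000000i
  term(m=+1) = -0.064831-0.102743i   from Y*(Ω₁)=-0.082978+0.313578i, Y(Ω₂)=-0.255077+0.274243i
  term(m=+2) = -0.018713+0.039239i   from Y*(Ω₁)=-0.259004-0.147396i, Y(Ω₂)=-0.010551-0.145494i
Accumulated sum -0.194209+0.000000i; after 4π/(2l+1) scaling, -0.488102+0.000000i ⇒ P_2 = -0.488102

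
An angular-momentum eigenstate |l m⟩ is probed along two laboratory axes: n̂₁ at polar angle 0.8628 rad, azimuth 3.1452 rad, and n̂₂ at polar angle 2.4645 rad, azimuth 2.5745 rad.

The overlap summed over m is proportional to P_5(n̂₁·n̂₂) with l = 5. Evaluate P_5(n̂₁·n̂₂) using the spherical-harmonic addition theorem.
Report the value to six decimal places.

-0.188951

Expand P_5 via completeness: Σ_{m} conj(Y_{5,m}) at Ω₁ times Y_{5,m} at Ω₂ —
  term(m=-5) = (-0.005045, 0.001495)   from Y*(Ω₁)=(-0.117405, -0.002118), Y(Ω₂)=(0.042724, -0.013504)
  term(m=-4) = (0.036608, -0.042418)   from Y*(Ω₁)=(0.317841, 0.004587), Y(Ω₂)=(0.113226, -0.135090)
  term(m=-3) = (-0.022780, 0.160139)   from Y*(Ω₁)=(-0.425561, -0.004606), Y(Ω₂)=(0.049451, -0.376836)
  term(m=-2) = (-0.030341, -0.066264)   from Y*(Ω₁)=(0.170911, 0.001233), Y(Ω₂)=(-0.180316, -0.386408)
  term(m=-1) = (-0.011712, -0.007519)   from Y*(Ω₁)=(0.283412, 0.001022), Y(Ω₂)=(-0.041421, -0.026380)
  term(m=+0) = (-0.098857, -0.000000)   from Y*(Ω₁)=(-0.253711, -0.000000), Y(Ω₂)=(0.389644, 0.000000)
  term(m=+1) = (-0.011712, 0.007519)   from Y*(Ω₁)=(-0.283412, 0.001022), Y(Ω₂)=(0.041421, -0.026380)
  term(m=+2) = (-0.030341, 0.066264)   from Y*(Ω₁)=(0.170911, -0.001233), Y(Ω₂)=(-0.180316, 0.386408)
  term(m=+3) = (-0.022780, -0.160139)   from Y*(Ω₁)=(0.425561, -0.004606), Y(Ω₂)=(-0.049451, -0.376836)
  term(m=+4) = (0.036608, 0.042418)   from Y*(Ω₁)=(0.317841, -0.004587), Y(Ω₂)=(0.113226, 0.135090)
  term(m=+5) = (-0.005045, -0.001495)   from Y*(Ω₁)=(0.117405, -0.002118), Y(Ω₂)=(-0.042724, -0.013504)
Σ over m = (-0.165399, 0.000000); ×(4π/11) → (-0.188951, 0.000000). Real part: -0.188951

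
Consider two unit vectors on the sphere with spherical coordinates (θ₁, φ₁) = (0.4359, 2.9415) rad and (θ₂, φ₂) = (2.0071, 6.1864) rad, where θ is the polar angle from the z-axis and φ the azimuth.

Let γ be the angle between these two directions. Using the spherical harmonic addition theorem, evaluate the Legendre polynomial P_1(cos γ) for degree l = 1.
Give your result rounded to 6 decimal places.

Term-by-term m-sum for l=1 (normalisation 4π/3 = 4.188790):
  m=-1: -0.14297 + 0.02899j × 0.31166 + 0.03026j = -0.04543 + 0.00471j  (running Σ = -0.04543 + 0.00471j)
  m=0: 0.44291 + 0.00000j × -0.20648 + 0.00000j = -0.09145 + 0.00000j  (running Σ = -0.13689 + 0.00471j)
  m=1: 0.14297 + 0.02899j × -0.31166 + 0.03026j = -0.04543 - 0.00471j  (running Σ = -0.18232 + 0.00000j)
Σ over m = -0.18232 + 0.00000j; ×(4π/3) → -0.76371 + 0.00000j. Real part: -0.763708

-0.763708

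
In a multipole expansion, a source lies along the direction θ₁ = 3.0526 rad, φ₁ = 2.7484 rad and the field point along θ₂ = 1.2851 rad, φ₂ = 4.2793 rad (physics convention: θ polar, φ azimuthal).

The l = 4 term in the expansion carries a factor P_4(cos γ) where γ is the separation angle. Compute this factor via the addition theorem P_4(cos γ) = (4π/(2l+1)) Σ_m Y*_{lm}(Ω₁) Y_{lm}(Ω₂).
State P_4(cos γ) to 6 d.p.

Expand P_4 via completeness: Σ_{m} conj(Y_{4,m}) at Ω₁ times Y_{4,m} at Ω₂ —
  m=-4: Y*=-0.000000-0.000028i  Y=-0.060326+0.370144i  product +0.000010+0.000002i
  m=-3: Y*=+0.000334-0.000809i  Y=+0.300157-0.083565i  product +0.000033-0.000271i
  m=-2: Y*=+0.011096-0.011118i  Y=+0.088571+0.104175i  product +0.002141+0.000171i
  m=-1: Y*=+0.152595-0.063295i  Y=+0.131211-0.283783i  product +0.002060-0.051609i
  m=+0: Y*=+0.813092-0.000000i  Y=+0.088651+0.000000i  product +0.072081+0.000000i
  m=+1: Y*=-0.152595-0.063295i  Y=-0.131211-0.283783i  product +0.002060+0.051609i
  m=+2: Y*=+0.011096+0.011118i  Y=+0.088571-0.104175i  product +0.002141-0.000171i
  m=+3: Y*=-0.000334-0.000809i  Y=-0.300157-0.083565i  product +0.000033+0.000271i
  m=+4: Y*=-0.000000+0.000028i  Y=-0.060326-0.370144i  product +0.000010-0.000002i
Σ over m = +0.080569+0.000000i; ×(4π/9) → +0.112496+0.000000i. Real part: 0.112496

0.112496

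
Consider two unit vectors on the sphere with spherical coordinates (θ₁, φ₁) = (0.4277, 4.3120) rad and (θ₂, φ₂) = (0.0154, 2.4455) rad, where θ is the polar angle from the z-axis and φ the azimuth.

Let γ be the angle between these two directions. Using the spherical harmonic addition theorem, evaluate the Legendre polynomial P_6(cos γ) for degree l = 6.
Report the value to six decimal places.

Summing Y*_{l m}(θ₁,φ₁)·Y_{l m}(θ₂,φ₂) over m ∈ [−6, 6]; prefactor 4π/(2·6+1) = 0.966644:
  [-6]  conj(Y_{6,-6})(Ω₁) = (0.001818, 0.001657) ; Y_{6,-6}(Ω₂) = (-0.000000, -0.000000) ; Δ = (0.000000, -0.000000)
  [-5]  conj(Y_{6,-5})(Ω₁) = (-0.016983, 0.007812) ; Y_{6,-5}(Ω₂) = (0.000000, 0.000000) ; Δ = (-0.000000, 0.000000)
  [-4]  conj(Y_{6,-4})(Ω₁) = (-0.002633, -0.085576) ; Y_{6,-4}(Ω₂) = (-0.000000, 0.000000) ; Δ = (0.000000, 0.000000)
  [-3]  conj(Y_{6,-3})(Ω₁) = (0.240876, 0.093324) ; Y_{6,-3}(Ω₂) = (0.000009, -0.000017) ; Δ = (0.000004, -0.000003)
  [-2]  conj(Y_{6,-2})(Ω₁) = (-0.340096, 0.350721) ; Y_{6,-2}(Ω₂) = (0.000219, 0.001215) ; Δ = (-0.000501, -0.000336)
  [-1]  conj(Y_{6,-1})(Ω₁) = (-0.168678, -0.398530) ; Y_{6,-1}(Ω₂) = (-0.038900, -0.032506) ; Δ = (-0.006393, 0.020986)
  [+0]  conj(Y_{6,0})(Ω₁) = (-0.183786, -0.000000) ; Y_{6,0}(Ω₂) = (1.014576, 0.000000) ; Δ = (-0.186465, -0.000000)
  [+1]  conj(Y_{6,1})(Ω₁) = (0.168678, -0.398530) ; Y_{6,1}(Ω₂) = (0.038900, -0.032506) ; Δ = (-0.006393, -0.020986)
  [+2]  conj(Y_{6,2})(Ω₁) = (-0.340096, -0.350721) ; Y_{6,2}(Ω₂) = (0.000219, -0.001215) ; Δ = (-0.000501, 0.000336)
  [+3]  conj(Y_{6,3})(Ω₁) = (-0.240876, 0.093324) ; Y_{6,3}(Ω₂) = (-0.000009, -0.000017) ; Δ = (0.000004, 0.000003)
  [+4]  conj(Y_{6,4})(Ω₁) = (-0.002633, 0.085576) ; Y_{6,4}(Ω₂) = (-0.000000, -0.000000) ; Δ = (0.000000, -0.000000)
  [+5]  conj(Y_{6,5})(Ω₁) = (0.016983, 0.007812) ; Y_{6,5}(Ω₂) = (-0.000000, 0.000000) ; Δ = (-0.000000, -0.000000)
  [+6]  conj(Y_{6,6})(Ω₁) = (0.001818, -0.001657) ; Y_{6,6}(Ω₂) = (-0.000000, 0.000000) ; Δ = (0.000000, 0.000000)
Σ over m = (-0.200245, -0.000000); ×(4π/13) → (-0.193565, -0.000000). Real part: -0.193565

-0.193565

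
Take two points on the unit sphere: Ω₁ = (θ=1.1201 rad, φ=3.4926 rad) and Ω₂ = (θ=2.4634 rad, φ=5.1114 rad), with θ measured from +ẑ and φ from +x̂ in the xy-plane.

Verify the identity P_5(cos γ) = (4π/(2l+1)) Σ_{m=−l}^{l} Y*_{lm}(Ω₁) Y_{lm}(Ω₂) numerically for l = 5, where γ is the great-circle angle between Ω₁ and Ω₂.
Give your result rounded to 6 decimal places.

-0.308696

Term-by-term m-sum for l=5 (normalisation 4π/11 = 1.142397):
  m=-5: Y*=0.05025 - 0.26964j  Y=0.04112 - 0.01857j  product -0.00294 - 0.01202j
  m=-4: Y*=0.06967 + 0.41391j  Y=0.00447 + 0.17702j  product -0.07296 + 0.01418j
  m=-3: Y*=-0.08837 - 0.15515j  Y=-0.35451 - 0.13904j  product 0.00976 + 0.06729j
  m=-2: Y*=-0.19674 - 0.16639j  Y=0.29707 - 0.30467j  product -0.10914 + 0.01051j
  m=-1: Y*=0.24374 + 0.08925j  Y=0.01814 + 0.04303j  product 0.00058 + 0.01211j
  m=+0: Y*=0.20307 + 0.00000j  Y=0.38993 + 0.00000j  product 0.07918 + 0.00000j
  m=+1: Y*=-0.24374 + 0.08925j  Y=-0.01814 + 0.04303j  product 0.00058 - 0.01211j
  m=+2: Y*=-0.19674 + 0.16639j  Y=0.29707 + 0.30467j  product -0.10914 - 0.01051j
  m=+3: Y*=0.08837 - 0.15515j  Y=0.35451 - 0.13904j  product 0.00976 - 0.06729j
  m=+4: Y*=0.06967 - 0.41391j  Y=0.00447 - 0.17702j  product -0.07296 - 0.01418j
  m=+5: Y*=-0.05025 - 0.26964j  Y=-0.04112 - 0.01857j  product -0.00294 + 0.01202j
Accumulated sum -0.27022 + 0.00000j; after 4π/(2l+1) scaling, -0.30870 + 0.00000j ⇒ P_5 = -0.308696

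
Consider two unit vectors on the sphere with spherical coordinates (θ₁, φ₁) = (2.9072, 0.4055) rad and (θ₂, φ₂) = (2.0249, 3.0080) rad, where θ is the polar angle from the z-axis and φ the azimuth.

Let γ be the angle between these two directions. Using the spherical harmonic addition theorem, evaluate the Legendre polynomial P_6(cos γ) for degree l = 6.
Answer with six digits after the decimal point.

Expand P_6 via completeness: Σ_{m} conj(Y_{6,m}) at Ω₁ times Y_{6,m} at Ω₂ —
  m=-6: Y*=(-0.000058, 0.000049)  Y=(0.176983, 0.182797)  product (-0.000019, -0.000002)
  m=-5: Y*=(0.000485, -0.000987)  Y=(0.337768, 0.266480)  product (0.000427, -0.000204)
  m=-4: Y*=(-0.000500, 0.009752)  Y=(0.223601, 0.132328)  product (-0.001402, 0.002114)
  m=-3: Y*=(-0.020396, -0.055138)  Y=(-0.168670, -0.071467)  product (-0.000500, 0.010758)
  m=-2: Y*=(0.163441, 0.172032)  Y=(-0.315015, -0.086229)  product (-0.036652, -0.068286)
  m=-1: Y*=(-0.526294, -0.225934)  Y=(0.072307, 0.009718)  product (-0.035859, -0.021451)
  m=+0: Y*=(0.508648, -0.000000)  Y=(0.329722, 0.000000)  product (0.167713, 0.000000)
  m=+1: Y*=(0.526294, -0.225934)  Y=(-0.072307, 0.009718)  product (-0.035859, 0.021451)
  m=+2: Y*=(0.163441, -0.172032)  Y=(-0.315015, 0.086229)  product (-0.036652, 0.068286)
  m=+3: Y*=(0.020396, -0.055138)  Y=(0.168670, -0.071467)  product (-0.000500, -0.010758)
  m=+4: Y*=(-0.000500, -0.009752)  Y=(0.223601, -0.132328)  product (-0.001402, -0.002114)
  m=+5: Y*=(-0.000485, -0.000987)  Y=(-0.337768, 0.266480)  product (0.000427, 0.000204)
  m=+6: Y*=(-0.000058, -0.000049)  Y=(0.176983, -0.182797)  product (-0.000019, 0.000002)
Total Σ_m = (0.019700, 0.000000). Multiply by 0.966644: (0.019042, 0.000000). P_6(cos γ) = 0.019042

0.019042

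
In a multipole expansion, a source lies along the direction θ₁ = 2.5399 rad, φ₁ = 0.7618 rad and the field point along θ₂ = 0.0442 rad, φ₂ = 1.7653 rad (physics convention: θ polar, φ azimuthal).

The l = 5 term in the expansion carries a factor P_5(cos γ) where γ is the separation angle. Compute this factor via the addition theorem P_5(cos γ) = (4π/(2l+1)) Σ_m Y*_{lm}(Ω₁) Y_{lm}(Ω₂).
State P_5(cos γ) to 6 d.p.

0.385301

Addition theorem: P_5(cos γ) = (4π/11) Σ_m Y*_{lm}(Ω₁) Y_{lm}(Ω₂), m = −5…5:
  m=-5: -0.02118 - 0.01669j × -0.00000 - 0.00000j = 0.00000 + 0.00000j  (running Σ = 0.00000 + 0.00000j)
  m=-4: 0.12366 - 0.01171j × 0.00000 - 0.00000j = 0.00000 - 0.00000j  (running Σ = 0.00000 - 0.00000j)
  m=-3: -0.21036 + 0.24247j × 0.00013 + 0.00020j = -0.00008 - 0.00001j  (running Σ = -0.00008 - 0.00001j)
  m=-2: -0.02194 - 0.46449j × -0.00610 + 0.00250j = 0.00130 + 0.00278j  (running Σ = 0.00122 + 0.00277j)
  m=-1: 0.15540 + 0.14823j × -0.02173 - 0.11032j = 0.01298 - 0.02036j  (running Σ = 0.01420 - 0.01760j)
  m=0: 0.33504 + 0.00000j × 0.92194 + 0.00000j = 0.30888 + 0.00000j  (running Σ = 0.32308 - 0.01760j)
  m=1: -0.15540 + 0.14823j × 0.02173 - 0.11032j = 0.01298 + 0.02036j  (running Σ = 0.33605 + 0.00277j)
  m=2: -0.02194 + 0.46449j × -0.00610 - 0.00250j = 0.00130 - 0.00278j  (running Σ = 0.33735 - 0.00001j)
  m=3: 0.21036 + 0.24247j × -0.00013 + 0.00020j = -0.00008 + 0.00001j  (running Σ = 0.33727 - 0.00000j)
  m=4: 0.12366 + 0.01171j × 0.00000 + 0.00000j = 0.00000 + 0.00000j  (running Σ = 0.33727 + 0.00000j)
  m=5: 0.02118 - 0.01669j × 0.00000 - 0.00000j = 0.00000 - 0.00000j  (running Σ = 0.33727 + 0.00000j)
Accumulated sum 0.33727 + 0.00000j; after 4π/(2l+1) scaling, 0.38530 + 0.00000j ⇒ P_5 = 0.385301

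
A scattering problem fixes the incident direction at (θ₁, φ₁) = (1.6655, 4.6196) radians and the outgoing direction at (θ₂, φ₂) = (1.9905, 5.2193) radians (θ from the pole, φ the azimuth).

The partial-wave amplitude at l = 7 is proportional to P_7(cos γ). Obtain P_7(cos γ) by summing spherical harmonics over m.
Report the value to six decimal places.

Addition theorem: P_7(cos γ) = (4π/15) Σ_m Y*_{lm}(Ω₁) Y_{lm}(Ω₂), m = −7…7:
  term(m=-7) = -0.06315 + 0.11172j   from Y*(Ω₁)=0.29307 + 0.38589j, Y(Ω₂)=0.10479 + 0.24324j
  term(m=-6) = -0.06835 + 0.03358j   from Y*(Ω₁)=0.14621 - 0.09100j, Y(Ω₂)=-0.43997 - 0.04420j
  term(m=-5) = 0.08474 + 0.01221j   from Y*(Ω₁)=0.14188 + 0.28356j, Y(Ω₂)=0.15402 - 0.22177j
  term(m=-4) = -0.02533 - 0.02326j   from Y*(Ω₁)=0.18317 - 0.07129j, Y(Ω₂)=-0.07719 - 0.15704j
  term(m=-3) = 0.02024 + 0.08711j   from Y*(Ω₁)=0.07262 + 0.25411j, Y(Ω₂)=0.33798 + 0.01693j
  term(m=-2) = 0.00269 - 0.00690j   from Y*(Ω₁)=0.20216 - 0.03795j, Y(Ω₂)=0.01904 - 0.03058j
  term(m=-1) = -0.06726 + 0.04599j   from Y*(Ω₁)=0.02258 + 0.24263j, Y(Ω₂)=0.16233 + 0.29233j
  term(m=+0) = -0.00094 + 0.00000j   from Y*(Ω₁)=0.20817 + 0.00000j, Y(Ω₂)=-0.00450 + 0.00000j
  term(m=+1) = -0.06726 - 0.04599j   from Y*(Ω₁)=-0.02258 + 0.24263j, Y(Ω₂)=-0.16233 + 0.29233j
  term(m=+2) = 0.00269 + 0.00690j   from Y*(Ω₁)=0.20216 + 0.03795j, Y(Ω₂)=0.01904 + 0.03058j
  term(m=+3) = 0.02024 - 0.08711j   from Y*(Ω₁)=-0.07262 + 0.25411j, Y(Ω₂)=-0.33798 + 0.01693j
  term(m=+4) = -0.02533 + 0.02326j   from Y*(Ω₁)=0.18317 + 0.07129j, Y(Ω₂)=-0.07719 + 0.15704j
  term(m=+5) = 0.08474 - 0.01221j   from Y*(Ω₁)=-0.14188 + 0.28356j, Y(Ω₂)=-0.15402 - 0.22177j
  term(m=+6) = -0.06835 - 0.03358j   from Y*(Ω₁)=0.14621 + 0.09100j, Y(Ω₂)=-0.43997 + 0.04420j
  term(m=+7) = -0.06315 - 0.11172j   from Y*(Ω₁)=-0.29307 + 0.38589j, Y(Ω₂)=-0.10479 + 0.24324j
Total Σ_m = -0.23380 + 0.00000j. Multiply by 0.837758: -0.19587 + 0.00000j. P_7(cos γ) = -0.195870

-0.195870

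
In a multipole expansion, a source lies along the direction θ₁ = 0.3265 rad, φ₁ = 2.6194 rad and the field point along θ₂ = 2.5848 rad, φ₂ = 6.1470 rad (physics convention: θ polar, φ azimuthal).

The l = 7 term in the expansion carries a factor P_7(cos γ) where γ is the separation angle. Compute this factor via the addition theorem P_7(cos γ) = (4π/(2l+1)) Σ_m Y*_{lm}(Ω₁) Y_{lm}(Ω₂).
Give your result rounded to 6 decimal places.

-0.167937

Term-by-term m-sum for l=7 (normalisation 4π/15 = 0.837758):
  m=-7: 0.00015 - 0.00009j × 0.00333 + 0.00469j = 0.00000 + 0.00000j  (running Σ = 0.00000 + 0.00000j)
  m=-6: -0.00193 - 0.00002j × -0.02368 - 0.02523j = 0.00005 + 0.00005j  (running Σ = 0.00005 + 0.00005j)
  m=-5: 0.01145 + 0.00672j × 0.09835 + 0.07968j = 0.00059 + 0.00157j  (running Σ = 0.00064 + 0.00162j)
  m=-4: -0.03155 - 0.05536j × -0.26471 - 0.16038j = -0.00053 + 0.01971j  (running Σ = 0.00011 + 0.02134j)
  m=-3: -0.00091 + 0.21492j × 0.44522 + 0.19274j = -0.04183 + 0.09551j  (running Σ = -0.04172 + 0.11685j)
  m=-2: 0.24057 - 0.41398j × -0.35730 - 0.09980j = -0.12727 + 0.12391j  (running Σ = -0.16899 + 0.24076j)
  m=-1: -0.48785 + 0.28074j × -0.14112 - 0.01934j = 0.07427 - 0.03018j  (running Σ = -0.09472 + 0.21057j)
  m=0: -0.02592 + 0.00000j × 0.42545 + 0.00000j = -0.01103 + 0.00000j  (running Σ = -0.10574 + 0.21057j)
  m=1: 0.48785 + 0.28074j × 0.14112 - 0.01934j = 0.07427 + 0.03018j  (running Σ = -0.03147 + 0.24076j)
  m=2: 0.24057 + 0.41398j × -0.35730 + 0.09980j = -0.12727 - 0.12391j  (running Σ = -0.15874 + 0.11685j)
  m=3: 0.00091 + 0.21492j × -0.44522 + 0.19274j = -0.04183 - 0.09551j  (running Σ = -0.20057 + 0.02134j)
  m=4: -0.03155 + 0.05536j × -0.26471 + 0.16038j = -0.00053 - 0.01971j  (running Σ = -0.20110 + 0.00162j)
  m=5: -0.01145 + 0.00672j × -0.09835 + 0.07968j = 0.00059 - 0.00157j  (running Σ = -0.20051 + 0.00005j)
  m=6: -0.00193 + 0.00002j × -0.02368 + 0.02523j = 0.00005 - 0.00005j  (running Σ = -0.20046 + 0.00000j)
  m=7: -0.00015 - 0.00009j × -0.00333 + 0.00469j = 0.00000 - 0.00000j  (running Σ = -0.20046 - 0.00000j)
Σ over m = -0.20046 - 0.00000j; ×(4π/15) → -0.16794 - 0.00000j. Real part: -0.167937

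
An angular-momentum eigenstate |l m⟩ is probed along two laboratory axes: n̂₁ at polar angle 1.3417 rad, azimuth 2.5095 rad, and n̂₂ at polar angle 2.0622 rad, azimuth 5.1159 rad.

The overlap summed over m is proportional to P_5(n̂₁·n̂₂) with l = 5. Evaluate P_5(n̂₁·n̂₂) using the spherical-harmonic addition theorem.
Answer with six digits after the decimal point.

Addition theorem: P_5(cos γ) = (4π/11) Σ_m Y*_{lm}(Ω₁) Y_{lm}(Ω₂), m = −5…5:
  [-5]  conj(Y_{5,-5})(Ω₁) = +0.406512-0.007672i ; Y_{5,-5}(Ω₂) = +0.223003-0.106833i ; Δ = +0.089834-0.045140i
  [-4]  conj(Y_{5,-4})(Ω₁) = -0.245193-0.172548i ; Y_{5,-4}(Ω₂) = +0.018093+0.418099i ; Δ = +0.067706-0.105637i
  [-3]  conj(Y_{5,-3})(Ω₁) = -0.054749-0.162227i ; Y_{5,-3}(Ω₂) = -0.222741-0.083907i ; Δ = -0.001417+0.040729i
  [-2]  conj(Y_{5,-2})(Ω₁) = -0.093130+0.294161i ; Y_{5,-2}(Ω₂) = -0.142761+0.149073i ; Δ = -0.030556-0.055878i
  [-1]  conj(Y_{5,-1})(Ω₁) = -0.084008+0.061521i ; Y_{5,-1}(Ω₂) = -0.119315-0.279466i ; Δ = +0.027216+0.016137i
  [+0]  conj(Y_{5,0})(Ω₁) = +0.306955-0.000000i ; Y_{5,0}(Ω₂) = -0.140024+0.000000i ; Δ = -0.042981+0.000000i
  [+1]  conj(Y_{5,1})(Ω₁) = +0.084008+0.061521i ; Y_{5,1}(Ω₂) = +0.119315-0.279466i ; Δ = +0.027216-0.016137i
  [+2]  conj(Y_{5,2})(Ω₁) = -0.093130-0.294161i ; Y_{5,2}(Ω₂) = -0.142761-0.149073i ; Δ = -0.030556+0.055878i
  [+3]  conj(Y_{5,3})(Ω₁) = +0.054749-0.162227i ; Y_{5,3}(Ω₂) = +0.222741-0.083907i ; Δ = -0.001417-0.040729i
  [+4]  conj(Y_{5,4})(Ω₁) = -0.245193+0.172548i ; Y_{5,4}(Ω₂) = +0.018093-0.418099i ; Δ = +0.067706+0.105637i
  [+5]  conj(Y_{5,5})(Ω₁) = -0.406512-0.007672i ; Y_{5,5}(Ω₂) = -0.223003-0.106833i ; Δ = +0.089834+0.045140i
Total Σ_m = +0.262585-0.000000i. Multiply by 1.142397: +0.299977-0.000000i. P_5(cos γ) = 0.299977

0.299977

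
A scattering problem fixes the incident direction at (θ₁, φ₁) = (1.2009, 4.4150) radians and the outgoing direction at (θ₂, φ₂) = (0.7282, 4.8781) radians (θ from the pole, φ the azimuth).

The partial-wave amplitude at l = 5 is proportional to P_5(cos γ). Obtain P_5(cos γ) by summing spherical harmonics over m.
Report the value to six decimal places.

-0.356741

Expand P_5 via completeness: Σ_{m} conj(Y_{5,m}) at Ω₁ times Y_{5,m} at Ω₂ —
  m=-5: (-0.325869, -0.027389) × (0.044659, 0.040962) = (-0.013431, -0.014571)  (running Σ = (-0.013431, -0.014571))
  m=-4: (0.149191, -0.372185) × (0.169404, -0.132249) = (-0.023948, -0.082780)  (running Σ = (-0.037379, -0.097351))
  m=-3: (0.038472, 0.031024) × (-0.195199, -0.359757) = (0.003651, -0.019896)  (running Σ = (-0.033727, -0.117248))
  m=-2: (0.268181, -0.181424) × (-0.355601, 0.122367) = (-0.073165, 0.097331)  (running Σ = (-0.106892, -0.019916))
  m=-1: (0.041217, 0.134485) × (-0.009918, -0.059304) = (0.007567, -0.003778)  (running Σ = (-0.099326, -0.023695))
  m=0: (0.292890, -0.000000) × (-0.387937, 0.000000) = (-0.113623, 0.000000)  (running Σ = (-0.212948, -0.023695))
  m=1: (-0.041217, 0.134485) × (0.009918, -0.059304) = (0.007567, 0.003778)  (running Σ = (-0.205382, -0.019916))
  m=2: (0.268181, 0.181424) × (-0.355601, -0.122367) = (-0.073165, -0.097331)  (running Σ = (-0.278547, -0.117248))
  m=3: (-0.038472, 0.031024) × (0.195199, -0.359757) = (0.003651, 0.019896)  (running Σ = (-0.274896, -0.097351))
  m=4: (0.149191, 0.372185) × (0.169404, 0.132249) = (-0.023948, 0.082780)  (running Σ = (-0.298843, -0.014571))
  m=5: (0.325869, -0.027389) × (-0.044659, 0.040962) = (-0.013431, 0.014571)  (running Σ = (-0.312274, 0.000000))
Accumulated sum (-0.312274, 0.000000); after 4π/(2l+1) scaling, (-0.356741, 0.000000) ⇒ P_5 = -0.356741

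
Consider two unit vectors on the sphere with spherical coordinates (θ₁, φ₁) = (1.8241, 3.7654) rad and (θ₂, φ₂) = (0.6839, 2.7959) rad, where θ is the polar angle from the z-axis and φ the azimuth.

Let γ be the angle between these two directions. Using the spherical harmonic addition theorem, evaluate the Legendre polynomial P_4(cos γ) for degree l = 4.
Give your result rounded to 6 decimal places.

Addition theorem: P_4(cos γ) = (4π/9) Σ_m Y*_{lm}(Ω₁) Y_{lm}(Ω₂), m = −4…4:
  m=-4: Y*=(-0.310286, 0.234105)  Y=(0.013182, 0.069278)  product (-0.020309, -0.018410)
  m=-3: Y*=(-0.084273, 0.271830)  Y=(-0.124489, -0.210669)  product (0.067757, -0.016086)
  m=-2: Y*=(-0.055796, -0.166593)  Y=(0.329778, 0.272947)  product (0.027071, -0.070168)
  m=-1: Y*=(-0.238519, -0.171656)  Y=(-0.262801, -0.094649)  product (0.046436, 0.067687)
  m=+0: Y*=(0.132653, -0.000000)  Y=(-0.252864, 0.000000)  product (-0.033543, 0.000000)
  m=+1: Y*=(0.238519, -0.171656)  Y=(0.262801, -0.094649)  product (0.046436, -0.067687)
  m=+2: Y*=(-0.055796, 0.166593)  Y=(0.329778, -0.272947)  product (0.027071, 0.070168)
  m=+3: Y*=(0.084273, 0.271830)  Y=(0.124489, -0.210669)  product (0.067757, 0.016086)
  m=+4: Y*=(-0.310286, -0.234105)  Y=(0.013182, -0.069278)  product (-0.020309, 0.018410)
Accumulated sum (0.208368, 0.000000); after 4π/(2l+1) scaling, (0.290936, 0.000000) ⇒ P_4 = 0.290936

0.290936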